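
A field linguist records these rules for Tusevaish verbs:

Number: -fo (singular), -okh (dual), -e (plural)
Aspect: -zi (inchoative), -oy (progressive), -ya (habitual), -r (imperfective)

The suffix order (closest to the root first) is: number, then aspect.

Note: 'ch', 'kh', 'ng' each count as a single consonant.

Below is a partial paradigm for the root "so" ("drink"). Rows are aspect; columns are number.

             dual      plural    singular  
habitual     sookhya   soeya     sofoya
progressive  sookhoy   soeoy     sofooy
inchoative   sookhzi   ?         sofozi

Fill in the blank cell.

Attach number plural -e → soe.
Attach aspect inchoative -zi → soezi.

soezi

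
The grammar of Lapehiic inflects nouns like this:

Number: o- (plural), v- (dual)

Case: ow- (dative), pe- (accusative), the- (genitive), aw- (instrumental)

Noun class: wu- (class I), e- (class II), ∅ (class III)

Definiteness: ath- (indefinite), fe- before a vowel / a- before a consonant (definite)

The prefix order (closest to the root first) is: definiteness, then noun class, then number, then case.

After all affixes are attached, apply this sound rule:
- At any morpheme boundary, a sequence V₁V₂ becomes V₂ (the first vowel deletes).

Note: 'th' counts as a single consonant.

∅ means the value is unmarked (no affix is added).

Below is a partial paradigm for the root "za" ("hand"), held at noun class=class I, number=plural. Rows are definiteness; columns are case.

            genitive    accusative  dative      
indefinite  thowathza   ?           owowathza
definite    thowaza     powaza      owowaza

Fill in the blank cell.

powathza

Attach definiteness indefinite ath- → athza.
Attach noun class class I wu- → wuathza.
Attach number plural o- → owuathza.
Attach case accusative pe- → peowuathza.
Apply vowel deletion: peowuathza → powathza.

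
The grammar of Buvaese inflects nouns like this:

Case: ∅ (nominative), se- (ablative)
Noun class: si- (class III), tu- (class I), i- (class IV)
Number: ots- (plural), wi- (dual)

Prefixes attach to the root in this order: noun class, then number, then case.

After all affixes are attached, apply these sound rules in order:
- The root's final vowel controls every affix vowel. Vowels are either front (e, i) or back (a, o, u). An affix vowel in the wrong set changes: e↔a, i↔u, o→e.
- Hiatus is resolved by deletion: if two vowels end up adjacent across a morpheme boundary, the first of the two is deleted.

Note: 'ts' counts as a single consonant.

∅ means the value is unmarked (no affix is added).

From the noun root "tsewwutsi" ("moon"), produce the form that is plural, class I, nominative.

Attach noun class class I tu- → tutsewwutsi.
Attach number plural ots- → otstutsewwutsi.
case = nominative: zero marking, form stays otstutsewwutsi.
Apply vowel harmony: otstutsewwutsi → etstitsewwutsi.
Vowel deletion: no change.

etstitsewwutsi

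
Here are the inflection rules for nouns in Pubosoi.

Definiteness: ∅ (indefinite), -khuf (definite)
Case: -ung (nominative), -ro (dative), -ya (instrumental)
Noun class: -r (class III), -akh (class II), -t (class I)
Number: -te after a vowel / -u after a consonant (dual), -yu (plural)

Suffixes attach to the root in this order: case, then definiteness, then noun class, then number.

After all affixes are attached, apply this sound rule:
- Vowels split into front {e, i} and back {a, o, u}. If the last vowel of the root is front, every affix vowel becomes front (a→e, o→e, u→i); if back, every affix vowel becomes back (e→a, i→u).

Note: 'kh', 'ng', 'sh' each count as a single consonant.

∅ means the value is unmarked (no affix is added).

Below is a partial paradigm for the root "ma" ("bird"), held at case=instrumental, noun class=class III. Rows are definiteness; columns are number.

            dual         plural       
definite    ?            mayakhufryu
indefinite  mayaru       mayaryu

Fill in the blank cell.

Attach case instrumental -ya → maya.
Attach definiteness definite -khuf → mayakhuf.
Attach noun class class III -r → mayakhufr.
Attach number dual -u (after consonant 'r') → mayakhufru.
Vowel harmony: no change.

mayakhufru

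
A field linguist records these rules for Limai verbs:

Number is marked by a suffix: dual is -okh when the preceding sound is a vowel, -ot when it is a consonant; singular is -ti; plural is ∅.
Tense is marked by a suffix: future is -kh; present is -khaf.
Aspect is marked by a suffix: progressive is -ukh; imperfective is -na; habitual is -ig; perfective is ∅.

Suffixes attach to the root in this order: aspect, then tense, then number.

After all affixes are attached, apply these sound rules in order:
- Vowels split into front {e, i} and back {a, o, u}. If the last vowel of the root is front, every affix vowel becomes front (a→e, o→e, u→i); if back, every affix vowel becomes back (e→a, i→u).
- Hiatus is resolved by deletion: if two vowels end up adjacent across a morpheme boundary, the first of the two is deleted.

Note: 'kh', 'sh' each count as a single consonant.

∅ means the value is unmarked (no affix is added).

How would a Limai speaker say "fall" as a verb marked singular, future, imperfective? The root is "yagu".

Attach aspect imperfective -na → yaguna.
Attach tense future -kh → yagunakh.
Attach number singular -ti → yagunakhti.
Apply vowel harmony: yagunakhti → yagunakhtu.
Vowel deletion: no change.

yagunakhtu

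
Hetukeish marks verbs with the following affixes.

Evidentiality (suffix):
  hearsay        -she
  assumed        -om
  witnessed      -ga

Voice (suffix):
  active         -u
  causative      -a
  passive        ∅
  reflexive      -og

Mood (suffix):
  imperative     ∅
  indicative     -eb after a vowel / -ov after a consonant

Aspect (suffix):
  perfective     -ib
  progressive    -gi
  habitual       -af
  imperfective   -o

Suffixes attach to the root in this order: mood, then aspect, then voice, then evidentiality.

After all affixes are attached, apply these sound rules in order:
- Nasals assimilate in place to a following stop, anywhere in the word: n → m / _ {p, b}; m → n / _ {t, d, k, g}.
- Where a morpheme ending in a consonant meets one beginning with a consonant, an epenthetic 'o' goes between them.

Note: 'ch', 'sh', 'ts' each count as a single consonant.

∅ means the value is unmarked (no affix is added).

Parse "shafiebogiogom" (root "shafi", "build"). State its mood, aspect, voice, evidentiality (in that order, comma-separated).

Segment: shafi-eb-gi-og-om.
mood: -eb/ov → indicative.
aspect: -gi → progressive.
voice: -og → reflexive.
evidentiality: -om → assumed.

indicative, progressive, reflexive, assumed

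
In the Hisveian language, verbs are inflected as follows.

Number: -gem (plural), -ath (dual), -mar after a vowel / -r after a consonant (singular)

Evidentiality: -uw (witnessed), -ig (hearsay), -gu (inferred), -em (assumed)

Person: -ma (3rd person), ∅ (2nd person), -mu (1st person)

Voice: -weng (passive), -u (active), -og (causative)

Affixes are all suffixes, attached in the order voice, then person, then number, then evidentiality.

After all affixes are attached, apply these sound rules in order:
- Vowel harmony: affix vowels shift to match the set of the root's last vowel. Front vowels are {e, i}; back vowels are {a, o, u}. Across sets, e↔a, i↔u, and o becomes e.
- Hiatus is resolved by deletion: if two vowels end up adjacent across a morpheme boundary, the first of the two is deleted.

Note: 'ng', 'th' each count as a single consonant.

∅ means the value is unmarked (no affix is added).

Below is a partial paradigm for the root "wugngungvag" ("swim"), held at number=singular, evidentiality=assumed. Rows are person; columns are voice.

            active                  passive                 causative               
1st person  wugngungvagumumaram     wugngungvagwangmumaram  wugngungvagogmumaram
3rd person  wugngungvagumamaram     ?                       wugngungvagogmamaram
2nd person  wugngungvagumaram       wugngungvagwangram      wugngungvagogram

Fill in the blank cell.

Attach voice passive -weng → wugngungvagweng.
Attach person 3rd person -ma → wugngungvagwengma.
Attach number singular -mar (after vowel 'a') → wugngungvagwengmamar.
Attach evidentiality assumed -em → wugngungvagwengmamarem.
Apply vowel harmony: wugngungvagwengmamarem → wugngungvagwangmamaram.
Vowel deletion: no change.

wugngungvagwangmamaram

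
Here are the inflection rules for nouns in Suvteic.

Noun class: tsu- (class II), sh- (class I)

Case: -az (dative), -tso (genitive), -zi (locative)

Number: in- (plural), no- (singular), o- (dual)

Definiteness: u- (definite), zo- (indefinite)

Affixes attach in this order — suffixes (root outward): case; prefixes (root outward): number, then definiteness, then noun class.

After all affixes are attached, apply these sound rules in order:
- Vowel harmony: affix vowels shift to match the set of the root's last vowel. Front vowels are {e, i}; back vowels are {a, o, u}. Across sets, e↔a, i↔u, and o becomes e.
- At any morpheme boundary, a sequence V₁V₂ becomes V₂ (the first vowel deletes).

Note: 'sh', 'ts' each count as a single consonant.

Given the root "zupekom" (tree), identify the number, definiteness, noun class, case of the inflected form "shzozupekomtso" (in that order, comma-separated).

dual, indefinite, class I, genitive

Segment: sh-zo-o-zupekom-tso.
number: o- → dual.
definiteness: zo- → indefinite.
noun class: sh- → class I.
case: -tso → genitive.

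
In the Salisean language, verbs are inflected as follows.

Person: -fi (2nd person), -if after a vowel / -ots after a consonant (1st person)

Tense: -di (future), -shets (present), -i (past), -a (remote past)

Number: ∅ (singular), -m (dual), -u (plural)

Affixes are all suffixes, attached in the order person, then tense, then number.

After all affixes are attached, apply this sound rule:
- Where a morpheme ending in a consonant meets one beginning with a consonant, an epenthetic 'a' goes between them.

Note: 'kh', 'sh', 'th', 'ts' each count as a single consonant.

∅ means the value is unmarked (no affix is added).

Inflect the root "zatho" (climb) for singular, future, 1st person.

Attach person 1st person -if (after vowel 'o') → zathoif.
Attach tense future -di → zathoifdi.
number = singular: zero marking, form stays zathoifdi.
Apply epenthesis: zathoifdi → zathoifadi.

zathoifadi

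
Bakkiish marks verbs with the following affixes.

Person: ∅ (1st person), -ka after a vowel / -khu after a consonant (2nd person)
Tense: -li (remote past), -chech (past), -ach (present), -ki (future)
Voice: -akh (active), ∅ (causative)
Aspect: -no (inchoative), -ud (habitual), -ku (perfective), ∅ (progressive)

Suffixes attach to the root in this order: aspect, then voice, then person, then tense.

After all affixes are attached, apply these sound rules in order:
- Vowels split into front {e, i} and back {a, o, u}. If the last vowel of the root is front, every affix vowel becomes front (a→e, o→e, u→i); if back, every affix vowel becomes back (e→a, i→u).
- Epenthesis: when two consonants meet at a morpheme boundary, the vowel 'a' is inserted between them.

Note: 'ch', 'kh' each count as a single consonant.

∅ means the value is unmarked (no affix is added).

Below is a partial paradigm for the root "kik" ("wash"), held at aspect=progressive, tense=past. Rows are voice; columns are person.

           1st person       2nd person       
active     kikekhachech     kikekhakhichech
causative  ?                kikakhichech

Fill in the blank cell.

kikachech

aspect = progressive: zero marking, form stays kik.
voice = causative: zero marking, form stays kik.
person = 1st person: zero marking, form stays kik.
Attach tense past -chech → kikchech.
Vowel harmony: no change.
Apply epenthesis: kikchech → kikachech.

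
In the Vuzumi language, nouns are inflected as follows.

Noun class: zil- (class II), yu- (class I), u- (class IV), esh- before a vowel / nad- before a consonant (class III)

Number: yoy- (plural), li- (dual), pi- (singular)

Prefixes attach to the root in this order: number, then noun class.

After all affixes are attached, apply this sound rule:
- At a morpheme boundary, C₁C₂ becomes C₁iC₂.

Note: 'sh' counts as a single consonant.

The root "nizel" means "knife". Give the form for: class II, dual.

Attach number dual li- → linizel.
Attach noun class class II zil- → zillinizel.
Apply epenthesis: zillinizel → zililinizel.

zililinizel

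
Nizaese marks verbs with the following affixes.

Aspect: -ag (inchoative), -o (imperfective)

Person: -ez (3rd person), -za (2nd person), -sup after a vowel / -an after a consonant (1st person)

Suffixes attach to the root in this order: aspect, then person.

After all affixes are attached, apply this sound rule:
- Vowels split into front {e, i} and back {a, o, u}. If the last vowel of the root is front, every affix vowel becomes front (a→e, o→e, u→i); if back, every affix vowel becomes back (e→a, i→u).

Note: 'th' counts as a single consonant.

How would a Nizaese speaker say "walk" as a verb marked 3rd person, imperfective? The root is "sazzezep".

sazzezepeez

Attach aspect imperfective -o → sazzezepo.
Attach person 3rd person -ez → sazzezepoez.
Apply vowel harmony: sazzezepoez → sazzezepeez.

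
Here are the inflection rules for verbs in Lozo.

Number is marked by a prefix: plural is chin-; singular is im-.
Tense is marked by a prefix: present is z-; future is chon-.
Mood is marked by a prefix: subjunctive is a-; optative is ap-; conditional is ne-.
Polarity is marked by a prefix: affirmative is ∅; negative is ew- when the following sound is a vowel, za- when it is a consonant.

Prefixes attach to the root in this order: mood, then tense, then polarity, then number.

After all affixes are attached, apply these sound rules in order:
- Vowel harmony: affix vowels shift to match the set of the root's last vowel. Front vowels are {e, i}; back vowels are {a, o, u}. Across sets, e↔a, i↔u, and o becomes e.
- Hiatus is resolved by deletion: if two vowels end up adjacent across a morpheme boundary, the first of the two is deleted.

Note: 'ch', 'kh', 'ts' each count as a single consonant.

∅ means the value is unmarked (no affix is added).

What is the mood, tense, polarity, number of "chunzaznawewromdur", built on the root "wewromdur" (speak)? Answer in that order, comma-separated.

Segment: chin-za-z-ne-wewromdur.
mood: ne- → conditional.
tense: z- → present.
polarity: ew/za- → negative.
number: chin- → plural.

conditional, present, negative, plural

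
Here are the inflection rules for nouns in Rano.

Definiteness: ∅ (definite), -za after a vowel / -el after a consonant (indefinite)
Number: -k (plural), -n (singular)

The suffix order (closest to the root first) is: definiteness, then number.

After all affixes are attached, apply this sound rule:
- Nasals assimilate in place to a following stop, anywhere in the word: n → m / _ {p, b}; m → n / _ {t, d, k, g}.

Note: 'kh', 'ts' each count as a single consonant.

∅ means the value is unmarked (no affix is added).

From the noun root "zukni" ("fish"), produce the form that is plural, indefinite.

zuknizak

Attach definiteness indefinite -za (after vowel 'i') → zukniza.
Attach number plural -k → zuknizak.
Nasal assimilation: no change.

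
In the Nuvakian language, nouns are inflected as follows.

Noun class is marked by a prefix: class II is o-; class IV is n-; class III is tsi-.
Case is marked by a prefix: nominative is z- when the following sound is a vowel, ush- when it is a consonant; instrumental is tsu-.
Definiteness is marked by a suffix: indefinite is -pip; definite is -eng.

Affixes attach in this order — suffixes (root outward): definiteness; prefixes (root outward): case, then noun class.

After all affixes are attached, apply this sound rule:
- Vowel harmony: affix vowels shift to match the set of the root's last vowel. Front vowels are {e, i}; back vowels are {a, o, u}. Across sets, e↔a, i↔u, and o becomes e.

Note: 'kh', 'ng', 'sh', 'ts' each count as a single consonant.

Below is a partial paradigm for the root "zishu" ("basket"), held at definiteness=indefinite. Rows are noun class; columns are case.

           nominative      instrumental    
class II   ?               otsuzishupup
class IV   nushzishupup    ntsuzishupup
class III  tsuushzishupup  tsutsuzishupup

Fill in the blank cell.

Attach case nominative ush- (before consonant 'z') → ushzishu.
Attach noun class class II o- → oushzishu.
Attach definiteness indefinite -pip → oushzishupip.
Apply vowel harmony: oushzishupip → oushzishupup.

oushzishupup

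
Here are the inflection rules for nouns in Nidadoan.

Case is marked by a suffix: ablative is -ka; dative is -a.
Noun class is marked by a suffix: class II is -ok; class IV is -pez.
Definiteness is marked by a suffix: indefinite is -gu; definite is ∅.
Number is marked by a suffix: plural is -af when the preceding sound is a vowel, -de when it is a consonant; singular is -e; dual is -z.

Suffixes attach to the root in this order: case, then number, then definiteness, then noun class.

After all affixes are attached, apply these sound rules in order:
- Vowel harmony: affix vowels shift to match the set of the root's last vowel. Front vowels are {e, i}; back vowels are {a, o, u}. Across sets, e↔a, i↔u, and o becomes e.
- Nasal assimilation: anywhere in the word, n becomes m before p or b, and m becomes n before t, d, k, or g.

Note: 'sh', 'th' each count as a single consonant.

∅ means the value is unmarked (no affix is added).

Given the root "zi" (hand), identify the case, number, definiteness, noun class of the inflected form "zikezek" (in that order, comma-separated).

Segment: zi-ka-z-ok.
case: -ka → ablative.
number: -z → dual.
definiteness: ∅ → definite.
noun class: -ok → class II.

ablative, dual, definite, class II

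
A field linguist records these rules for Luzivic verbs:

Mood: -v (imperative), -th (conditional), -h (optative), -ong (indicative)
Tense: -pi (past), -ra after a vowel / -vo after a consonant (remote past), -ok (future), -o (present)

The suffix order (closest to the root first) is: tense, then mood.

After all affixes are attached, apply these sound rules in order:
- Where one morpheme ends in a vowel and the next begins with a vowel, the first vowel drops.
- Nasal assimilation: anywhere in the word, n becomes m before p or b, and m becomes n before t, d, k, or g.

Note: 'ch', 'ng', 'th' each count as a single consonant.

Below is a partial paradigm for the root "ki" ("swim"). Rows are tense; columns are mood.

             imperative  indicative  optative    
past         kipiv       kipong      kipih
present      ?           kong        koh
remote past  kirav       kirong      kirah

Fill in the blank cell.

kov

Attach tense present -o → kio.
Attach mood imperative -v → kiov.
Apply vowel deletion: kiov → kov.
Nasal assimilation: no change.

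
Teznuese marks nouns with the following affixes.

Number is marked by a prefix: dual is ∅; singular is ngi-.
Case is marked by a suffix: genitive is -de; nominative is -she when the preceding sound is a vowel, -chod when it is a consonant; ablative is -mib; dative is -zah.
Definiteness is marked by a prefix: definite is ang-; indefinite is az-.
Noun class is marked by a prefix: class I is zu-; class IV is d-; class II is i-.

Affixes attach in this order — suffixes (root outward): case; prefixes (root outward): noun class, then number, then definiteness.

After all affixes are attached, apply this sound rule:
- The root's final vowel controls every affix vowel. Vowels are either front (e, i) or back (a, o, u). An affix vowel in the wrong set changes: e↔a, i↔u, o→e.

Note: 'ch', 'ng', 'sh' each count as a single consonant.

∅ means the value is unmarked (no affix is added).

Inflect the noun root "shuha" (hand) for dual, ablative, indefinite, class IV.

Attach case ablative -mib → shuhamib.
Attach noun class class IV d- → dshuhamib.
number = dual: zero marking, form stays dshuhamib.
Attach definiteness indefinite az- → azdshuhamib.
Apply vowel harmony: azdshuhamib → azdshuhamub.

azdshuhamub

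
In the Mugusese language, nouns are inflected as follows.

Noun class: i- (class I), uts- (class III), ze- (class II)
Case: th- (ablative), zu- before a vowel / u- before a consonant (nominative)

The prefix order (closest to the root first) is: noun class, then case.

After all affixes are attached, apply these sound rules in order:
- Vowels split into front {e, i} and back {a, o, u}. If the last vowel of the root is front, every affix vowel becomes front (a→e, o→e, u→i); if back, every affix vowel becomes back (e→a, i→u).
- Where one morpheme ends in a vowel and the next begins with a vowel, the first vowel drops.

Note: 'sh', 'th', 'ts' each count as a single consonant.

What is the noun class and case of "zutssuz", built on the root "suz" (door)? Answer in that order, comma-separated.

Segment: zu-uts-suz.
noun class: uts- → class III.
case: zu/u- → nominative.

class III, nominative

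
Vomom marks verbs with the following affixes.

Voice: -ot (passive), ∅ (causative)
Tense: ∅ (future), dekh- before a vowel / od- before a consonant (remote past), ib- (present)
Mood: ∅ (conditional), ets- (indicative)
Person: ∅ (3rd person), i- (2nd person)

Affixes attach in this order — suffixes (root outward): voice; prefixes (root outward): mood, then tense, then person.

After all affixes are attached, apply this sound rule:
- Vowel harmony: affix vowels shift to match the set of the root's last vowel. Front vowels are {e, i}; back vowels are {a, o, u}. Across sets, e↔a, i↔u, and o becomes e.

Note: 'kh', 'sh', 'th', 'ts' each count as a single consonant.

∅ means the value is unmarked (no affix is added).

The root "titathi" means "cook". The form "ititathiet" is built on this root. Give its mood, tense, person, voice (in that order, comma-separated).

Segment: i-titathi-ot.
mood: ∅ → conditional.
tense: ∅ → future.
person: i- → 2nd person.
voice: -ot → passive.

conditional, future, 2nd person, passive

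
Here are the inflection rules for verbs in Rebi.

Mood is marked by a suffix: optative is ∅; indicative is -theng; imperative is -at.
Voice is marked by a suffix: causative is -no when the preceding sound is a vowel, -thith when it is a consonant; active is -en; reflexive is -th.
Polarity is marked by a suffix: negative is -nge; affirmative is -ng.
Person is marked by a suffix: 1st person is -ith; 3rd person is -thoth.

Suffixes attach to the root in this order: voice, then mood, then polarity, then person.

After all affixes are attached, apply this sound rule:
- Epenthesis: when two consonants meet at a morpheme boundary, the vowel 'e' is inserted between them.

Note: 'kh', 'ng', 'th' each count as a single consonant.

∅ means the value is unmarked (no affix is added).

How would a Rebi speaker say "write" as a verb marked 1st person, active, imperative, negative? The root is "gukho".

gukhoenatengeith

Attach voice active -en → gukhoen.
Attach mood imperative -at → gukhoenat.
Attach polarity negative -nge → gukhoenatnge.
Attach person 1st person -ith → gukhoenatngeith.
Apply epenthesis: gukhoenatngeith → gukhoenatengeith.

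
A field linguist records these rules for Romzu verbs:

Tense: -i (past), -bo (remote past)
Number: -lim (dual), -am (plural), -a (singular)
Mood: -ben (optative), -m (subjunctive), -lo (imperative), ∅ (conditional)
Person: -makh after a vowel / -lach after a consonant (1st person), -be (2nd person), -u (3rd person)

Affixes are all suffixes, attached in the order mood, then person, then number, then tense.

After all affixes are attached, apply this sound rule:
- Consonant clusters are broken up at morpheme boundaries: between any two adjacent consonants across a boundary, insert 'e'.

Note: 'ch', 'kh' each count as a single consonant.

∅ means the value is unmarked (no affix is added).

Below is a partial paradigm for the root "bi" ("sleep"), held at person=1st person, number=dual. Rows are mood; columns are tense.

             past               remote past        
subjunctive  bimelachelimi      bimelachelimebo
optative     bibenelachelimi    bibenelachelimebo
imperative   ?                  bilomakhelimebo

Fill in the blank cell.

Attach mood imperative -lo → bilo.
Attach person 1st person -makh (after vowel 'o') → bilomakh.
Attach number dual -lim → bilomakhlim.
Attach tense past -i → bilomakhlimi.
Apply epenthesis: bilomakhlimi → bilomakhelimi.

bilomakhelimi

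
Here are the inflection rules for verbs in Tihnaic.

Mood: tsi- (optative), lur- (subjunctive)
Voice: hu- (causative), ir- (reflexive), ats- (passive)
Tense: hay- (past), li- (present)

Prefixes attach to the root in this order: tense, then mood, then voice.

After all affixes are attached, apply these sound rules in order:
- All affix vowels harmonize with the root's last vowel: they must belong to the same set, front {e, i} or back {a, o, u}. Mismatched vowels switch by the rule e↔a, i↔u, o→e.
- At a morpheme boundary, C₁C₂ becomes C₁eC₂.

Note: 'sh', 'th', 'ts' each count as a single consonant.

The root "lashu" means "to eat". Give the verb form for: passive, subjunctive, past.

Attach tense past hay- → haylashu.
Attach mood subjunctive lur- → lurhaylashu.
Attach voice passive ats- → atslurhaylashu.
Vowel harmony: no change.
Apply epenthesis: atslurhaylashu → atselurehayelashu.

atselurehayelashu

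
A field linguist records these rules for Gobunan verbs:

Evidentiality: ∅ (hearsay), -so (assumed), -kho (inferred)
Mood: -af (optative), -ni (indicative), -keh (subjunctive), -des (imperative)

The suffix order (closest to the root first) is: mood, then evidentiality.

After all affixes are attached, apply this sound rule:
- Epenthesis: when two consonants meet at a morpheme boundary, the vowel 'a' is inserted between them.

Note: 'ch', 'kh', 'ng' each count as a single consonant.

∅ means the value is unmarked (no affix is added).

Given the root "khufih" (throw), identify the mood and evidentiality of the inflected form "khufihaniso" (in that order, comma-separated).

indicative, assumed

Segment: khufih-ni-so.
mood: -ni → indicative.
evidentiality: -so → assumed.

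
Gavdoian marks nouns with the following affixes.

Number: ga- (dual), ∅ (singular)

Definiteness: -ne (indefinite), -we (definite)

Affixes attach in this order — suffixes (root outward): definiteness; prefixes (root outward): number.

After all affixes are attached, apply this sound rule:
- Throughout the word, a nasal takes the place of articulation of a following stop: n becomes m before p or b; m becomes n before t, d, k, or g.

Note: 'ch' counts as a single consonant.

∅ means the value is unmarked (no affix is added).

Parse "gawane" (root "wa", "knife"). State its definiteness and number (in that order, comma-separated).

Segment: ga-wa-ne.
definiteness: -ne → indefinite.
number: ga- → dual.

indefinite, dual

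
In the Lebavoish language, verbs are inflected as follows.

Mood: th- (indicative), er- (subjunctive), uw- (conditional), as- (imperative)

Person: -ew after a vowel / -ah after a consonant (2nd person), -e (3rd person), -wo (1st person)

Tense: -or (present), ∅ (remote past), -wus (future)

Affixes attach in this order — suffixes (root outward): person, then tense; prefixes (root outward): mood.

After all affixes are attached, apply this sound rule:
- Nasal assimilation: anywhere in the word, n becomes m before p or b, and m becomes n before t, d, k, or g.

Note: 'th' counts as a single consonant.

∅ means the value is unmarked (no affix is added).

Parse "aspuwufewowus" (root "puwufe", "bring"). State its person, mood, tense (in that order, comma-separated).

1st person, imperative, future

Segment: as-puwufe-wo-wus.
person: -wo → 1st person.
mood: as- → imperative.
tense: -wus → future.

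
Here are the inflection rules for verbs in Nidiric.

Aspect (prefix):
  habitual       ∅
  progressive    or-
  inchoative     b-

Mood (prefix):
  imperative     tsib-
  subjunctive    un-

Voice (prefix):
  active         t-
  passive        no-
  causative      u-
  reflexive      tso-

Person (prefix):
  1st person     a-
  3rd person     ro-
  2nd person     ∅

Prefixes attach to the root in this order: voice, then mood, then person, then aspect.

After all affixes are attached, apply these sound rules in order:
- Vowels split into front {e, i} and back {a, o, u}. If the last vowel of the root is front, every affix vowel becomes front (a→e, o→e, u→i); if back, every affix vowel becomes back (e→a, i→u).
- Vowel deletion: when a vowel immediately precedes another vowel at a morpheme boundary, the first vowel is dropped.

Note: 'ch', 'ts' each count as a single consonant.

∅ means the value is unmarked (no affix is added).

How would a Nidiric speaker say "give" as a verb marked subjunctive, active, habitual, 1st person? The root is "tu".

unttu

Attach voice active t- → ttu.
Attach mood subjunctive un- → unttu.
Attach person 1st person a- → aunttu.
aspect = habitual: zero marking, form stays aunttu.
Vowel harmony: no change.
Apply vowel deletion: aunttu → unttu.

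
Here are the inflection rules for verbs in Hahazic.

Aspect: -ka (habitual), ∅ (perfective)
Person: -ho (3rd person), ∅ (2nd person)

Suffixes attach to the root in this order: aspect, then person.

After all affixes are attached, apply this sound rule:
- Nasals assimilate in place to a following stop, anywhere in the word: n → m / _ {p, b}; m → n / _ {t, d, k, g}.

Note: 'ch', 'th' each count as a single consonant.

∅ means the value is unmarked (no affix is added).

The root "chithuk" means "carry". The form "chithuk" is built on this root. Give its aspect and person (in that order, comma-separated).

Segment: chithuk.
aspect: ∅ → perfective.
person: ∅ → 2nd person.

perfective, 2nd person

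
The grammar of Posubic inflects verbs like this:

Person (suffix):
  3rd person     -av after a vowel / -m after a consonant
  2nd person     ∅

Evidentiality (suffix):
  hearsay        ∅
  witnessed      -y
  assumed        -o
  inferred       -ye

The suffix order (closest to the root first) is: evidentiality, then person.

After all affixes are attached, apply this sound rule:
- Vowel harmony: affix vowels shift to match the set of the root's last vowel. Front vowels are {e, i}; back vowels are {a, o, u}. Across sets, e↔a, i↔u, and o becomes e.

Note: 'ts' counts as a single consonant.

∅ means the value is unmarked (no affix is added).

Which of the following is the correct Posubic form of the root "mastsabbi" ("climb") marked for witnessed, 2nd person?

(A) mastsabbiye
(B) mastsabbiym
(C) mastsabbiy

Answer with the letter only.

C

Attach evidentiality witnessed -y → mastsabbiy.
person = 2nd person: zero marking, form stays mastsabbiy.
Vowel harmony: no change.
So the correct form is mastsabbiy, option (C).
(A) mastsabbiye is wrong: it uses inferred instead of witnessed for evidentiality.
(B) mastsabbiym is wrong: it uses 3rd person instead of 2nd person for person.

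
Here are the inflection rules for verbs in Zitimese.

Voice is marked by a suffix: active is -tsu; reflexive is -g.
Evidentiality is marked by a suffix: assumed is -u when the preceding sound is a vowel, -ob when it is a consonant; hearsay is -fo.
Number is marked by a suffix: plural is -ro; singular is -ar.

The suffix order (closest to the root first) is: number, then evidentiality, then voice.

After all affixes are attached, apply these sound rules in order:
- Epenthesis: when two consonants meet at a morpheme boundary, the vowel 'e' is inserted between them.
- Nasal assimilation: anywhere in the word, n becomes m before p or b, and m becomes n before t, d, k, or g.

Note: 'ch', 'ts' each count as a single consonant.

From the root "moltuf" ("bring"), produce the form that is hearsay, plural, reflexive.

Attach number plural -ro → moltufro.
Attach evidentiality hearsay -fo → moltufrofo.
Attach voice reflexive -g → moltufrofog.
Apply epenthesis: moltufrofog → moltuferofog.
Nasal assimilation: no change.

moltuferofog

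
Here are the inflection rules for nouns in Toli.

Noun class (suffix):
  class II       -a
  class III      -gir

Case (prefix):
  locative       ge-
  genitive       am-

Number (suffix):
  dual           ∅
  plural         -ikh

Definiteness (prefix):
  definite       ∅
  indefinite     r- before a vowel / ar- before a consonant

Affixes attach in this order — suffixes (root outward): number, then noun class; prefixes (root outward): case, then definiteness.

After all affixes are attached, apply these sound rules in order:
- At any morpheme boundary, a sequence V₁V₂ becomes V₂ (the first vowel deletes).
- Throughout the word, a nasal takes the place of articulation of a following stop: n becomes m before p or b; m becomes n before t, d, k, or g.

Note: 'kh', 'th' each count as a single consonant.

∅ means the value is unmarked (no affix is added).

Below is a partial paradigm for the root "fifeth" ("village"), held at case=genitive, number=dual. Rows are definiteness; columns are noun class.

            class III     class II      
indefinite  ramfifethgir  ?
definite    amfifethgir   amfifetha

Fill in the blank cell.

Attach case genitive am- → amfifeth.
Attach definiteness indefinite r- (before vowel 'a') → ramfifeth.
number = dual: zero marking, form stays ramfifeth.
Attach noun class class II -a → ramfifetha.
Vowel deletion: no change.
Nasal assimilation: no change.

ramfifetha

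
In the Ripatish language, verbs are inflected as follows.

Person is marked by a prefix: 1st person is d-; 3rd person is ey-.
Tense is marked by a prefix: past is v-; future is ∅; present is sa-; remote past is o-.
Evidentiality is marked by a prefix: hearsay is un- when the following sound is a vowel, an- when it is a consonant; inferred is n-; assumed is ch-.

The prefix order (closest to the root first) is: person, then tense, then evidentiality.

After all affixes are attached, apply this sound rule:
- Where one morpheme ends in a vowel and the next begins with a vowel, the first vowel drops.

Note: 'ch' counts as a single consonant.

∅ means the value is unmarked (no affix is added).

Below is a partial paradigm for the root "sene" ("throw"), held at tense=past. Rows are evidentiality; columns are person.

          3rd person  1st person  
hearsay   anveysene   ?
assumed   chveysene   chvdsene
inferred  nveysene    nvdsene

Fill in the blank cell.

anvdsene

Attach person 1st person d- → dsene.
Attach tense past v- → vdsene.
Attach evidentiality hearsay an- (before consonant 'v') → anvdsene.
Vowel deletion: no change.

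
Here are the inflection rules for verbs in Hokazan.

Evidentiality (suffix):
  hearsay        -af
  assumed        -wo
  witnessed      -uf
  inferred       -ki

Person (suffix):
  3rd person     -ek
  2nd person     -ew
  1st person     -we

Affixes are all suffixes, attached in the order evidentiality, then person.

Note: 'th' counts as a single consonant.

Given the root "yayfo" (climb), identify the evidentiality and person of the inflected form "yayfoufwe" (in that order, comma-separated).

Segment: yayfo-uf-we.
evidentiality: -uf → witnessed.
person: -we → 1st person.

witnessed, 1st person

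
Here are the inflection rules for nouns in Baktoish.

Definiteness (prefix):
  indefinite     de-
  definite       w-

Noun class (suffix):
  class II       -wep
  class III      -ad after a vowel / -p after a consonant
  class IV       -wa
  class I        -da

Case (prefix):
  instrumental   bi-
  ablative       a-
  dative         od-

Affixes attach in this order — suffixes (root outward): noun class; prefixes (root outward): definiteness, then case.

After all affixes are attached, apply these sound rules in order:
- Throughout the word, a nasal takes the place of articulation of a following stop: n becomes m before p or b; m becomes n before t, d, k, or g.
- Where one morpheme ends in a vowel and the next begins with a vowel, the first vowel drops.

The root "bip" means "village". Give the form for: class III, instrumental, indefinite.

bidebipp

Attach definiteness indefinite de- → debip.
Attach noun class class III -p (after consonant 'p') → debipp.
Attach case instrumental bi- → bidebipp.
Nasal assimilation: no change.
Vowel deletion: no change.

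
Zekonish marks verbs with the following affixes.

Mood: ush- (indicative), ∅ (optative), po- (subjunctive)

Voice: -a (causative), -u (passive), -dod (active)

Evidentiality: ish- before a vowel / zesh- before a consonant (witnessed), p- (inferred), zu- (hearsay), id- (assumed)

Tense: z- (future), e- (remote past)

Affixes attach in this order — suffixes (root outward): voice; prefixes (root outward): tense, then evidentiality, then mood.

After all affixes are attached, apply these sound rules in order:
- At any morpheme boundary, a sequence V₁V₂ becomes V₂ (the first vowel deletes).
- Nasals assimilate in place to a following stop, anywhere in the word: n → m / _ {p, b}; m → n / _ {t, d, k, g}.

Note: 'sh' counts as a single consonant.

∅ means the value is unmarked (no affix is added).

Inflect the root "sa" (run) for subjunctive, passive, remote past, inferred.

Attach tense remote past e- → esa.
Attach evidentiality inferred p- → pesa.
Attach mood subjunctive po- → popesa.
Attach voice passive -u → popesau.
Apply vowel deletion: popesau → popesu.
Nasal assimilation: no change.

popesu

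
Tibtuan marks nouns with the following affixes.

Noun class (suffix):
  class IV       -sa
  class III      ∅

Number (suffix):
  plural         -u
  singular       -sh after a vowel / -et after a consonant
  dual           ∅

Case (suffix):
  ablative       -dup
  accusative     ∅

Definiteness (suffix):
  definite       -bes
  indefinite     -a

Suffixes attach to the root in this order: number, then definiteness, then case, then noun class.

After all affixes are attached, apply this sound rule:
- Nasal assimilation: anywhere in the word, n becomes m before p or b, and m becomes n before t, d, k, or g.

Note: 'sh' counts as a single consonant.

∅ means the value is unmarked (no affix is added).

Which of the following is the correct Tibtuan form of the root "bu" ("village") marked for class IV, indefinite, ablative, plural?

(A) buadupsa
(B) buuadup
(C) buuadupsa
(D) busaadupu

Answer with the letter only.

Attach number plural -u → buu.
Attach definiteness indefinite -a → buua.
Attach case ablative -dup → buuadup.
Attach noun class class IV -sa → buuadupsa.
Nasal assimilation: no change.
So the correct form is buuadupsa, option (C).
(A) buadupsa is wrong: it uses dual instead of plural for number.
(B) buuadup is wrong: it uses class III instead of class IV for noun class.
(D) busaadupu is wrong: it has the affixes in the wrong order.

C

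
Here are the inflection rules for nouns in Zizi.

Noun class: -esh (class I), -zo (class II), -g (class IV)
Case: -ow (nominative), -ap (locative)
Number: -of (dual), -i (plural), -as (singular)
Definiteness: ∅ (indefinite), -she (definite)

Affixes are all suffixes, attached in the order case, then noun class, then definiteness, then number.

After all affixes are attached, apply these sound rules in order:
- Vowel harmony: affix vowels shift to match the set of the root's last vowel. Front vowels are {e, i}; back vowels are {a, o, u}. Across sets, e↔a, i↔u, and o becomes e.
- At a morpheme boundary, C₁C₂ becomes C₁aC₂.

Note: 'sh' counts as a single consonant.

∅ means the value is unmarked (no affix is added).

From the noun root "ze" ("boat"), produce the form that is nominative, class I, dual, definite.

zeeweshasheef

Attach case nominative -ow → zeow.
Attach noun class class I -esh → zeowesh.
Attach definiteness definite -she → zeoweshshe.
Attach number dual -of → zeoweshsheof.
Apply vowel harmony: zeoweshsheof → zeeweshsheef.
Apply epenthesis: zeeweshsheef → zeeweshasheef.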